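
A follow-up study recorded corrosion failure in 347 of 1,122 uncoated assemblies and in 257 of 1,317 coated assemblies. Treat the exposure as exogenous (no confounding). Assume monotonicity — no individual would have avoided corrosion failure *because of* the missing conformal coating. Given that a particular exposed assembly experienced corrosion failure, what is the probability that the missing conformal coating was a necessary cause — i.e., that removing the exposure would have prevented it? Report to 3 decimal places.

p₁ = P(outcome | exposed) = 347/1122 = 0.30927
p₀ = P(outcome | unexposed) = 257/1317 = 0.19514
Under exogeneity and monotonicity, PN = (p₁ − p₀) / p₁.
PN = (0.30927 − 0.19514) / 0.30927 = 0.11413 / 0.30927 ≈ 0.3690

PN ≈ 0.369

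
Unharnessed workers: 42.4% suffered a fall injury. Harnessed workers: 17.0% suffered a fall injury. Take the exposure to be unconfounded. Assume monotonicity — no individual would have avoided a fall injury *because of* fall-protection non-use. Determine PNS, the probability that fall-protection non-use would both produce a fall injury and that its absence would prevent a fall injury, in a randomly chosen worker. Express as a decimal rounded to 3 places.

p₁ = 0.424, p₀ = 0.17.
Under exogeneity and monotonicity, PNS = p₁ − p₀.
PNS = 0.424 − 0.17 = 0.254

PNS ≈ 0.254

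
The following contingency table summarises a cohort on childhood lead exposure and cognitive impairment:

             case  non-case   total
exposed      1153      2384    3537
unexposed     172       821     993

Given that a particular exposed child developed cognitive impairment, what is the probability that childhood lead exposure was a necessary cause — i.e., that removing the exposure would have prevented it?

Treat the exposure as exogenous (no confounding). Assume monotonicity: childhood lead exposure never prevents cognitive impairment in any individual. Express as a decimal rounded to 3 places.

PN ≈ 0.469

p₁ = P(outcome | exposed) = 1153/3537 = 0.32598
p₀ = P(outcome | unexposed) = 172/993 = 0.17321
Under exogeneity and monotonicity, PN = (p₁ − p₀)/p₁.
PN = (0.32598 − 0.17321) / 0.32598 ≈ 0.4686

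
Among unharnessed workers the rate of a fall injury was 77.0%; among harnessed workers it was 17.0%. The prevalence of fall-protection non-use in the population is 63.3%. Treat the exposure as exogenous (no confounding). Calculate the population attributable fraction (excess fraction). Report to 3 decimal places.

p₁ = 0.77, p₀ = 0.17.
Overall risk P(Y=1) = π·p₁ + (1−π)·p₀ = 0.633×0.77 + 0.367×0.17 = 0.5498.
Under exogeneity, PAF = [P(Y=1) − p₀] / P(Y=1).
PAF = (0.5498 − 0.17) / 0.5498 ≈ 0.6908

PAF ≈ 0.691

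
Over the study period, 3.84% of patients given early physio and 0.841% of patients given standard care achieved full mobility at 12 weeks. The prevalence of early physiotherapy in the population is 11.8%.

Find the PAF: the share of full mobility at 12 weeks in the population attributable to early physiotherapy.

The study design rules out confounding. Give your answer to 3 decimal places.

PAF ≈ 0.296

p₁ = 0.0384, p₀ = 0.00841.
Overall risk P(Y=1) = π·p₁ + (1−π)·p₀ = 0.118×0.0384 + 0.882×0.00841 = 0.011949.
Under exogeneity, PAF = [P(Y=1) − p₀] / P(Y=1).
PAF = (0.011949 − 0.00841) / 0.011949 ≈ 0.2962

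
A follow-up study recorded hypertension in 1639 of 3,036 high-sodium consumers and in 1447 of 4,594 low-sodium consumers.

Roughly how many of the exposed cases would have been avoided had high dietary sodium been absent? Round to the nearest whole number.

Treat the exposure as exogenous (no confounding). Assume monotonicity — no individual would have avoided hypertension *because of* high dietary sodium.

about 683 cases

p₁ = P(outcome | exposed) = 1639/3036 = 0.53986
p₀ = P(outcome | unexposed) = 1447/4594 = 0.31498
PN = (p₁ − p₀)/p₁ = (0.53986 − 0.31498) / 0.53986 ≈ 0.41655.
Attributable cases ≈ PN × (exposed cases) = 0.41655 × 1639 ≈ 682.73.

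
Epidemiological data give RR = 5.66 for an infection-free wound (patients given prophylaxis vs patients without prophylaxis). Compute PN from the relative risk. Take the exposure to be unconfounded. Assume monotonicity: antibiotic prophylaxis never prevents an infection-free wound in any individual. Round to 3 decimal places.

PN ≈ 0.823

Under exogeneity and monotonicity, PN = (RR − 1) / RR = 1 − 1/RR.
PN = (5.66 − 1) / 5.66 = 4.66 / 5.66 ≈ 0.8233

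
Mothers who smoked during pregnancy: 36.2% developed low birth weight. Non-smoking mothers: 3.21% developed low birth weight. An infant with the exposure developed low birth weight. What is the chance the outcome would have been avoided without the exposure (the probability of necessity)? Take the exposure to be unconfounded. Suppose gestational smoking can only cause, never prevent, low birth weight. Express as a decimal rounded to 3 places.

PN ≈ 0.911

p₁ = 0.362, p₀ = 0.0321.
Under exogeneity and monotonicity, PN = (p₁ − p₀) / p₁.
PN = (0.362 − 0.0321) / 0.362 = 0.3299 / 0.362 ≈ 0.9113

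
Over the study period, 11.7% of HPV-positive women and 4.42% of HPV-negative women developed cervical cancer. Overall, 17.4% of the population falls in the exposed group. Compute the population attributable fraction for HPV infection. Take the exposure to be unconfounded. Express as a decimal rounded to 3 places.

PAF ≈ 0.223

p₁ = 0.117, p₀ = 0.0442.
Overall risk P(Y=1) = π·p₁ + (1−π)·p₀ = 0.174×0.117 + 0.826×0.0442 = 0.056867.
Under exogeneity, PAF = [P(Y=1) − p₀] / P(Y=1).
PAF = (0.056867 − 0.0442) / 0.056867 ≈ 0.2228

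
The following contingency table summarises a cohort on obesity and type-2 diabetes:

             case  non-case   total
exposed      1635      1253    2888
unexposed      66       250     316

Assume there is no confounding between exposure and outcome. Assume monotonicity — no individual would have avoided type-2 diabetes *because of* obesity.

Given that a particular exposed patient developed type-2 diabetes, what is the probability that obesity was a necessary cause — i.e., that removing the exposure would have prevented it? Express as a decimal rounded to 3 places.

p₁ = P(outcome | exposed) = 1635/2888 = 0.56614
p₀ = P(outcome | unexposed) = 66/316 = 0.20886
Under exogeneity and monotonicity, PN = (p₁ − p₀) / p₁.
PN = (0.56614 − 0.20886) / 0.56614 = 0.35727 / 0.56614 ≈ 0.6311

PN ≈ 0.631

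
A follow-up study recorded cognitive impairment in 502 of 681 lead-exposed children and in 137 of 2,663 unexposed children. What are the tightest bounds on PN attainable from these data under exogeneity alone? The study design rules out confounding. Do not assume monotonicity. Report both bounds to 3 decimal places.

p₁ = P(outcome | exposed) = 502/681 = 0.73715
p₀ = P(outcome | unexposed) = 137/2663 = 0.051446
Under exogeneity alone the bounds on PN are max{0,(p₁−p₀)/p₁} ≤ PN ≤ min{1,(1−p₀)/p₁}.
  lower = (p₁ − p₀)/p₁ = 0.68571 / 0.73715 ≈ 0.9302
  upper = min{1, (1 − p₀)/p₁} = 0.94855 / 0.73715 ≈ 1.2868 → capped at 1

0.930 ≤ PN ≤ 1.000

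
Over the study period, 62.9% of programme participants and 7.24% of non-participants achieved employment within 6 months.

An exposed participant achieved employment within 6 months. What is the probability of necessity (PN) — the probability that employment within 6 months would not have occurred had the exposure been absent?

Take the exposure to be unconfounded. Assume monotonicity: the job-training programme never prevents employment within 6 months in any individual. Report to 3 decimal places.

PN ≈ 0.885

p₁ = 0.629, p₀ = 0.0724.
Under exogeneity and monotonicity, PN = (p₁ − p₀) / p₁.
PN = (0.629 − 0.0724) / 0.629 = 0.5566 / 0.629 ≈ 0.8849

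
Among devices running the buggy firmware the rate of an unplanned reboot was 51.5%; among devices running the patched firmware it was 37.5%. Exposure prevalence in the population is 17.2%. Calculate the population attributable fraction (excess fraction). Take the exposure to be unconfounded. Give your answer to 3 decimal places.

PAF ≈ 0.060

p₁ = 0.515, p₀ = 0.375.
Overall risk P(Y=1) = π·p₁ + (1−π)·p₀ = 0.172×0.515 + 0.828×0.375 = 0.39908.
Under exogeneity, PAF = [P(Y=1) − p₀] / P(Y=1).
PAF = (0.39908 − 0.375) / 0.39908 ≈ 0.0603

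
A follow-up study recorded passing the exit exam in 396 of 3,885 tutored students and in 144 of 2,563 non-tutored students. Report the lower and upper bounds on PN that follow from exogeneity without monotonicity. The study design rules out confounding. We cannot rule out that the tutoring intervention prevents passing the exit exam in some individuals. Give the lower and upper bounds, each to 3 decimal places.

p₁ = P(outcome | exposed) = 396/3885 = 0.10193
p₀ = P(outcome | unexposed) = 144/2563 = 0.056184
Under exogeneity alone the bounds on PN are max{0,(p₁−p₀)/p₁} ≤ PN ≤ min{1,(1−p₀)/p₁}.
  lower = (p₁ − p₀)/p₁ = 0.045746 / 0.10193 ≈ 0.4488
  upper = min{1, (1 − p₀)/p₁} = 0.94382 / 0.10193 ≈ 9.2594 → capped at 1

0.449 ≤ PN ≤ 1.000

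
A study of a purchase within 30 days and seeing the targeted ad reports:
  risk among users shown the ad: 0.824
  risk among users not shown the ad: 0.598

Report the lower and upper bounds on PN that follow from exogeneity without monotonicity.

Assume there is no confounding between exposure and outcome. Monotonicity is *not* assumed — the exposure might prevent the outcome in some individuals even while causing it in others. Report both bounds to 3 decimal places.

Let p₁ = 0.824, p₀ = 0.598.
Under exogeneity alone the bounds on PN are max{0,(p₁−p₀)/p₁} ≤ PN ≤ min{1,(1−p₀)/p₁}.
  lower = (p₁ − p₀)/p₁ = 0.226 / 0.824 ≈ 0.2743
  upper = min{1, (1 − p₀)/p₁} = 0.402 / 0.824 ≈ 0.4879

0.274 ≤ PN ≤ 0.488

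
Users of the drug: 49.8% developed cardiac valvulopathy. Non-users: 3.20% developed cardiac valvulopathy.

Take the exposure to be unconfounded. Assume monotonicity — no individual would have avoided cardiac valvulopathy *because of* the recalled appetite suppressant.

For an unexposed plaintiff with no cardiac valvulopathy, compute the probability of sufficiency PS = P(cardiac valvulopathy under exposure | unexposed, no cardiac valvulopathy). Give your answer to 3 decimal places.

p₁ = 0.498, p₀ = 0.032.
Under exogeneity and monotonicity, PS = (p₁ − p₀) / (1 − p₀).
PS = (0.498 − 0.032) / (1 − 0.032) = 0.466 / 0.968 ≈ 0.4814

PS ≈ 0.481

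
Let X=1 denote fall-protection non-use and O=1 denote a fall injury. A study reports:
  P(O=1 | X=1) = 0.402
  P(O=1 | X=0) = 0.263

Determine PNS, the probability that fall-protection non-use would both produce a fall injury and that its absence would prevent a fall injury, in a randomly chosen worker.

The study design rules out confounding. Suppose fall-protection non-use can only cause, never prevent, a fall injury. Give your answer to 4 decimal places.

PNS ≈ 0.1390

Let p₁ = 0.402, p₀ = 0.263.
Under exogeneity and monotonicity, PNS = p₁ − p₀.
PNS = 0.402 − 0.263 = 0.139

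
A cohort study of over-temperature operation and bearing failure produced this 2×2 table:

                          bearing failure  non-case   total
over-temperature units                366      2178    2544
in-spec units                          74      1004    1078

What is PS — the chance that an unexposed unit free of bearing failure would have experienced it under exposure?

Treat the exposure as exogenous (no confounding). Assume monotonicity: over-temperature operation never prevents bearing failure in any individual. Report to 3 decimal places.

p₁ = P(outcome | exposed) = 366/2544 = 0.14387
p₀ = P(outcome | unexposed) = 74/1078 = 0.068646
Under exogeneity and monotonicity, PS = (p₁ − p₀)/(1 − p₀).
PS = (0.14387 − 0.068646) / 0.93135 ≈ 0.0808

PS ≈ 0.081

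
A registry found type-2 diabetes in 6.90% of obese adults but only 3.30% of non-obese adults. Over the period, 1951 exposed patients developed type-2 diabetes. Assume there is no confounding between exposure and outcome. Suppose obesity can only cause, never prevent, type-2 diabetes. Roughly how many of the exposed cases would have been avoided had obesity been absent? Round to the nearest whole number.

p₁ = 0.069, p₀ = 0.033.
PN = (p₁ − p₀)/p₁ = (0.069 − 0.033) / 0.069 ≈ 0.52174.
Attributable cases ≈ PN × (exposed cases) = 0.52174 × 1951 ≈ 1017.91.

about 1018 cases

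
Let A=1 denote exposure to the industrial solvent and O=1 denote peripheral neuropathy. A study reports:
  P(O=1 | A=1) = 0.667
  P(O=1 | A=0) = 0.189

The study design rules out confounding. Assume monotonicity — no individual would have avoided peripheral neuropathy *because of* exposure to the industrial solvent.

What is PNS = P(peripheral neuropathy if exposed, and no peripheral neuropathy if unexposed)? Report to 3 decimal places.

Let p₁ = 0.667, p₀ = 0.189.
Under exogeneity and monotonicity, PNS = p₁ − p₀.
PNS = 0.667 − 0.189 = 0.478

PNS ≈ 0.478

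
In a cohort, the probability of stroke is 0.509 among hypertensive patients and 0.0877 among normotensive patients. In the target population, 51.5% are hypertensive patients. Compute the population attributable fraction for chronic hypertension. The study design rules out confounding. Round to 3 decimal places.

PAF ≈ 0.712

Let p₁ = 0.509, p₀ = 0.0877.
Overall risk P(Y=1) = π·p₁ + (1−π)·p₀ = 0.515×0.509 + 0.485×0.0877 = 0.30467.
Under exogeneity, PAF = [P(Y=1) − p₀] / P(Y=1).
PAF = (0.30467 − 0.0877) / 0.30467 ≈ 0.7121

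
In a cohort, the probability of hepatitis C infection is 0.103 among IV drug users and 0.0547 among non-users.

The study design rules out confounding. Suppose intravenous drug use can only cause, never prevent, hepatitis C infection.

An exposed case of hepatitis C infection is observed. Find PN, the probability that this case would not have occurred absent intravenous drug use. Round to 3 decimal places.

Let p₁ = 0.103, p₀ = 0.0547.
Under exogeneity and monotonicity, PN = (p₁ − p₀) / p₁.
PN = (0.103 − 0.0547) / 0.103 = 0.0483 / 0.103 ≈ 0.4689

PN ≈ 0.469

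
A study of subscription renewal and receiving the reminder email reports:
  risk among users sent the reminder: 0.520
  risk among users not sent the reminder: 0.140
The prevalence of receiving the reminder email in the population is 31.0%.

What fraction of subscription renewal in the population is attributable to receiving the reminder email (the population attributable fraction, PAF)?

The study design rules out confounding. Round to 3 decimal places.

Let p₁ = 0.52, p₀ = 0.14.
Overall risk P(Y=1) = π·p₁ + (1−π)·p₀ = 0.31×0.52 + 0.69×0.14 = 0.2578.
Under exogeneity, PAF = [P(Y=1) − p₀] / P(Y=1).
PAF = (0.2578 − 0.14) / 0.2578 ≈ 0.4569

PAF ≈ 0.457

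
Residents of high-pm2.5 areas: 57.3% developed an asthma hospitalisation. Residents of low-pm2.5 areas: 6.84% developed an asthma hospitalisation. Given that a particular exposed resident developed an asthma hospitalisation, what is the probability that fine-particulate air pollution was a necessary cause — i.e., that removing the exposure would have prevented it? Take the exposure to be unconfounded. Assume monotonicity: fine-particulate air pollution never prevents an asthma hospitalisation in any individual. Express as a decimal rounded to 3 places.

PN ≈ 0.881

p₁ = 0.573, p₀ = 0.0684.
Under exogeneity and monotonicity, PN = (p₁ − p₀) / p₁.
PN = (0.573 − 0.0684) / 0.573 = 0.5046 / 0.573 ≈ 0.8806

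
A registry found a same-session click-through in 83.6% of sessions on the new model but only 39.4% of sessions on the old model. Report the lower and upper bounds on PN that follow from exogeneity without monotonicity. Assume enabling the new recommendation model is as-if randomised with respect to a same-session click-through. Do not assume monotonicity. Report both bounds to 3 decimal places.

p₁ = 0.836, p₀ = 0.394.
Under exogeneity alone the bounds on PN are max{0,(p₁−p₀)/p₁} ≤ PN ≤ min{1,(1−p₀)/p₁}.
  lower = (p₁ − p₀)/p₁ = 0.442 / 0.836 ≈ 0.5287
  upper = min{1, (1 − p₀)/p₁} = 0.606 / 0.836 ≈ 0.7249

0.529 ≤ PN ≤ 0.725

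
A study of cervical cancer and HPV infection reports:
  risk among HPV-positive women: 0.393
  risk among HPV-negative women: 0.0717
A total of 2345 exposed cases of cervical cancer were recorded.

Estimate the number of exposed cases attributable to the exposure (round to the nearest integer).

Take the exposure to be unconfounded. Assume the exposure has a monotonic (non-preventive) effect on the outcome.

about 1917 cases

Let p₁ = 0.393, p₀ = 0.0717.
PN = (p₁ − p₀)/p₁ = (0.393 − 0.0717) / 0.393 ≈ 0.81756.
Attributable cases ≈ PN × (exposed cases) = 0.81756 × 2345 ≈ 1917.17.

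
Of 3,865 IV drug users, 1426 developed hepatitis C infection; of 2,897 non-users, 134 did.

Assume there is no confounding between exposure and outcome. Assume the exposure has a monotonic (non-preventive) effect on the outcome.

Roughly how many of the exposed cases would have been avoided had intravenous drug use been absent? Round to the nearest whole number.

p₁ = P(outcome | exposed) = 1426/3865 = 0.36895
p₀ = P(outcome | unexposed) = 134/2897 = 0.046255
PN = (p₁ − p₀)/p₁ = (0.36895 − 0.046255) / 0.36895 ≈ 0.87463.
Attributable cases ≈ PN × (exposed cases) = 0.87463 × 1426 ≈ 1247.23.

about 1247 cases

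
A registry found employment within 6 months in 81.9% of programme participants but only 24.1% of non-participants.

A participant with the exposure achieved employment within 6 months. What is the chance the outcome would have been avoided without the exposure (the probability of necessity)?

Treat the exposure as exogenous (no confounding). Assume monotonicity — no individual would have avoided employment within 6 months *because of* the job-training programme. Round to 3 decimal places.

p₁ = 0.819, p₀ = 0.241.
Under exogeneity and monotonicity, PN = (p₁ − p₀) / p₁.
PN = (0.819 − 0.241) / 0.819 = 0.578 / 0.819 ≈ 0.7057

PN ≈ 0.706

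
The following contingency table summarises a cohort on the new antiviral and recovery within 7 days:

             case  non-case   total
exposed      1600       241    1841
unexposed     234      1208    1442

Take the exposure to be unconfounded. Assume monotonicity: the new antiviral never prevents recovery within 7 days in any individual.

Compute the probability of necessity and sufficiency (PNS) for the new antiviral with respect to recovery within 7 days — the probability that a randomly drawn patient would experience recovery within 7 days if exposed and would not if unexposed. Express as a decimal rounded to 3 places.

p₁ = P(outcome | exposed) = 1600/1841 = 0.86909
p₀ = P(outcome | unexposed) = 234/1442 = 0.16227
Under exogeneity and monotonicity, PNS = p₁ − p₀.
PNS = 0.86909 − 0.16227 = 0.70682

PNS ≈ 0.707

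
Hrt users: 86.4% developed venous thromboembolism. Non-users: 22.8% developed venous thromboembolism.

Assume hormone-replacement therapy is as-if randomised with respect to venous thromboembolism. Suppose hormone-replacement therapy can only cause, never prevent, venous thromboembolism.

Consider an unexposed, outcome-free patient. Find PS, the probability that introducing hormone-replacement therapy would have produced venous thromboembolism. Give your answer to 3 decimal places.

PS ≈ 0.824

p₁ = 0.864, p₀ = 0.228.
Under exogeneity and monotonicity, PS = (p₁ − p₀) / (1 − p₀).
PS = (0.864 − 0.228) / (1 − 0.228) = 0.636 / 0.772 ≈ 0.8238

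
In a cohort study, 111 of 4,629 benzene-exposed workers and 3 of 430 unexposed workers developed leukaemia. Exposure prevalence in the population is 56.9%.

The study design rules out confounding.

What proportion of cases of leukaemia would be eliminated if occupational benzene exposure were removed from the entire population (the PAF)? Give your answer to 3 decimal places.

p₁ = P(outcome | exposed) = 111/4629 = 0.023979
p₀ = P(outcome | unexposed) = 3/430 = 0.0069767
Overall risk P(Y=1) = π·p₁ + (1−π)·p₀ = 0.569×0.023979 + 0.431×0.0069767 = 0.016651.
Under exogeneity, PAF = [P(Y=1) − p₀] / P(Y=1).
PAF = (0.016651 − 0.0069767) / 0.016651 ≈ 0.5810

PAF ≈ 0.581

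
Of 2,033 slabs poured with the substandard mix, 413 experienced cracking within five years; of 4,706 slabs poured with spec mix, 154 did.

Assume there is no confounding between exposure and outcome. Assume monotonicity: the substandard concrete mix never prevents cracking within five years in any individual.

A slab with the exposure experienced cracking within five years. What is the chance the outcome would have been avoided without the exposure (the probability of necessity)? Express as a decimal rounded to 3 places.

p₁ = P(outcome | exposed) = 413/2033 = 0.20315
p₀ = P(outcome | unexposed) = 154/4706 = 0.032724
Under exogeneity and monotonicity, PN = (p₁ − p₀) / p₁.
PN = (0.20315 − 0.032724) / 0.20315 = 0.17042 / 0.20315 ≈ 0.8389

PN ≈ 0.839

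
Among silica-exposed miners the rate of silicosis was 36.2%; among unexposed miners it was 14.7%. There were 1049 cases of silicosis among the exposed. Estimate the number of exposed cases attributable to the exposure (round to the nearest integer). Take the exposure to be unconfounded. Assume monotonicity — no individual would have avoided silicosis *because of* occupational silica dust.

p₁ = 0.362, p₀ = 0.147.
PN = (p₁ − p₀)/p₁ = (0.362 − 0.147) / 0.362 ≈ 0.59392.
Attributable cases ≈ PN × (exposed cases) = 0.59392 × 1049 ≈ 623.02.

about 623 cases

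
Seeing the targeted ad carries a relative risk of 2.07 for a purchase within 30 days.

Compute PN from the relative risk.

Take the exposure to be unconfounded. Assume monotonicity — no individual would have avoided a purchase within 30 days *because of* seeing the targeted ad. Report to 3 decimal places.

Under exogeneity and monotonicity, PN = (RR − 1) / RR = 1 − 1/RR.
PN = (2.07 − 1) / 2.07 = 1.07 / 2.07 ≈ 0.5169

PN ≈ 0.517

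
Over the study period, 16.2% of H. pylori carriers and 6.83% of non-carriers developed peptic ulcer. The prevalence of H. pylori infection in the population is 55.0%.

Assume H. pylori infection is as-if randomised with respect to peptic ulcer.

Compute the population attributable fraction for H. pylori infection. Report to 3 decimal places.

PAF ≈ 0.430

p₁ = 0.162, p₀ = 0.0683.
Overall risk P(Y=1) = π·p₁ + (1−π)·p₀ = 0.55×0.162 + 0.45×0.0683 = 0.11984.
Under exogeneity, PAF = [P(Y=1) − p₀] / P(Y=1).
PAF = (0.11984 − 0.0683) / 0.11984 ≈ 0.4300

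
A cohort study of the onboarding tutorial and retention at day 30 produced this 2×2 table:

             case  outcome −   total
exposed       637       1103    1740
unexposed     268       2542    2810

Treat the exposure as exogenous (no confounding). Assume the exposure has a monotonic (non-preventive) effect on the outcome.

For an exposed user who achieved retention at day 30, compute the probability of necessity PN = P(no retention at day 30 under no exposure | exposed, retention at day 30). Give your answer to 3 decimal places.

PN ≈ 0.739

p₁ = P(outcome | exposed) = 637/1740 = 0.36609
p₀ = P(outcome | unexposed) = 268/2810 = 0.095374
Under exogeneity and monotonicity, PN = (p₁ − p₀)/p₁.
PN = (0.36609 − 0.095374) / 0.36609 ≈ 0.7395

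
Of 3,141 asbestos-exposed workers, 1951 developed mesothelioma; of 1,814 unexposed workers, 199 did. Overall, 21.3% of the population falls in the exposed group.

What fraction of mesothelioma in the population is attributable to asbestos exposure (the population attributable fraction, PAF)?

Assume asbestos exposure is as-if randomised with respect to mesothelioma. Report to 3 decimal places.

PAF ≈ 0.498

p₁ = P(outcome | exposed) = 1951/3141 = 0.62114
p₀ = P(outcome | unexposed) = 199/1814 = 0.1097
Overall risk P(Y=1) = π·p₁ + (1−π)·p₀ = 0.213×0.62114 + 0.787×0.1097 = 0.21864.
Under exogeneity, PAF = [P(Y=1) − p₀] / P(Y=1).
PAF = (0.21864 − 0.1097) / 0.21864 ≈ 0.4982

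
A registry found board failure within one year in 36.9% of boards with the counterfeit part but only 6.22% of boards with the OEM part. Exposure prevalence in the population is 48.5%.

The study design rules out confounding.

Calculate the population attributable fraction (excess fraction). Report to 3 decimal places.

PAF ≈ 0.705

p₁ = 0.369, p₀ = 0.0622.
Overall risk P(Y=1) = π·p₁ + (1−π)·p₀ = 0.485×0.369 + 0.515×0.0622 = 0.211.
Under exogeneity, PAF = [P(Y=1) − p₀] / P(Y=1).
PAF = (0.211 − 0.0622) / 0.211 ≈ 0.7052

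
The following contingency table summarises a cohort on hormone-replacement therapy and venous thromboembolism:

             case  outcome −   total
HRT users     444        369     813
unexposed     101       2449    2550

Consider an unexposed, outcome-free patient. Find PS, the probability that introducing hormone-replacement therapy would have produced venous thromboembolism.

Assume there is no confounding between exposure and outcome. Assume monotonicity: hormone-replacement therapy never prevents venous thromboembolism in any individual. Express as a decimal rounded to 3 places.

PS ≈ 0.527

p₁ = P(outcome | exposed) = 444/813 = 0.54613
p₀ = P(outcome | unexposed) = 101/2550 = 0.039608
Under exogeneity and monotonicity, PS = (p₁ − p₀)/(1 − p₀).
PS = (0.54613 − 0.039608) / 0.96039 ≈ 0.5274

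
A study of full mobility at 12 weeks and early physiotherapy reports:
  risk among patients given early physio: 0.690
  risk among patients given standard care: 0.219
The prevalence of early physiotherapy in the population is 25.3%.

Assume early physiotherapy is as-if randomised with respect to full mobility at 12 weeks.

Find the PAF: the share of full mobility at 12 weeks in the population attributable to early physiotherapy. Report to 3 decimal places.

Let p₁ = 0.69, p₀ = 0.219.
Overall risk P(Y=1) = π·p₁ + (1−π)·p₀ = 0.253×0.69 + 0.747×0.219 = 0.33816.
Under exogeneity, PAF = [P(Y=1) − p₀] / P(Y=1).
PAF = (0.33816 − 0.219) / 0.33816 ≈ 0.3524

PAF ≈ 0.352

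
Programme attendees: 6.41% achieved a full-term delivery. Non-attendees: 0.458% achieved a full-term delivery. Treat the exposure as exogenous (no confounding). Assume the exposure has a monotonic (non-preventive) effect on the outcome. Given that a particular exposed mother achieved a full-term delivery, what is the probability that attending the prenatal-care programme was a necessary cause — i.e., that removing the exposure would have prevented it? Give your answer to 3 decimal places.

p₁ = 0.0641, p₀ = 0.00458.
Under exogeneity and monotonicity, PN = (p₁ − p₀) / p₁.
PN = (0.0641 − 0.00458) / 0.0641 = 0.05952 / 0.0641 ≈ 0.9285

PN ≈ 0.929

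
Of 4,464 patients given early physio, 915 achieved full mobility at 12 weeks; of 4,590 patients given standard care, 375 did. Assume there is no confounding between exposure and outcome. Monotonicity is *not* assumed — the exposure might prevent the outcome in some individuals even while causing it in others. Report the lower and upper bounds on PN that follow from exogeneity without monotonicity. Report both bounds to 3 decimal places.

0.601 ≤ PN ≤ 1.000

p₁ = P(outcome | exposed) = 915/4464 = 0.20497
p₀ = P(outcome | unexposed) = 375/4590 = 0.081699
Under exogeneity alone the bounds on PN are max{0,(p₁−p₀)/p₁} ≤ PN ≤ min{1,(1−p₀)/p₁}.
  lower = (p₁ − p₀)/p₁ = 0.12327 / 0.20497 ≈ 0.6014
  upper = min{1, (1 − p₀)/p₁} = 0.9183 / 0.20497 ≈ 4.4801 → capped at 1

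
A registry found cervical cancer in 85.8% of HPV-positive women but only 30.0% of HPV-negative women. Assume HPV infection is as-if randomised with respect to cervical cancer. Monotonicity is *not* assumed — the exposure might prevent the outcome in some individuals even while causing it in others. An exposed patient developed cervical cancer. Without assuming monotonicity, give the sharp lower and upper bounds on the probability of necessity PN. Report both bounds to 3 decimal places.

0.650 ≤ PN ≤ 0.816

p₁ = 0.858, p₀ = 0.3.
Under exogeneity alone the bounds on PN are max{0,(p₁−p₀)/p₁} ≤ PN ≤ min{1,(1−p₀)/p₁}.
  lower = (p₁ − p₀)/p₁ = 0.558 / 0.858 ≈ 0.6503
  upper = min{1, (1 − p₀)/p₁} = 0.7 / 0.858 ≈ 0.8159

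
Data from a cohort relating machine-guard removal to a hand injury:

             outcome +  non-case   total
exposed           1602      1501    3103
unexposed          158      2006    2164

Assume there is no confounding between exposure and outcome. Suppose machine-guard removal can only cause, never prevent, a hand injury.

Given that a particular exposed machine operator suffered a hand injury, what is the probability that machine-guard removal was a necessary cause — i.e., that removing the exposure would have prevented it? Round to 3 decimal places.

PN ≈ 0.859

p₁ = P(outcome | exposed) = 1602/3103 = 0.51627
p₀ = P(outcome | unexposed) = 158/2164 = 0.073013
Under exogeneity and monotonicity, PN = (p₁ − p₀)/p₁.
PN = (0.51627 − 0.073013) / 0.51627 ≈ 0.8586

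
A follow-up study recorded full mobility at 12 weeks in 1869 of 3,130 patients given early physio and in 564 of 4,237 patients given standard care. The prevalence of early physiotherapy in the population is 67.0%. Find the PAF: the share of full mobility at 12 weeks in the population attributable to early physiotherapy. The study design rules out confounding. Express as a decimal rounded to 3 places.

p₁ = P(outcome | exposed) = 1869/3130 = 0.59712
p₀ = P(outcome | unexposed) = 564/4237 = 0.13311
Overall risk P(Y=1) = π·p₁ + (1−π)·p₀ = 0.67×0.59712 + 0.33×0.13311 = 0.444.
Under exogeneity, PAF = [P(Y=1) − p₀] / P(Y=1).
PAF = (0.444 − 0.13311) / 0.444 ≈ 0.7002

PAF ≈ 0.700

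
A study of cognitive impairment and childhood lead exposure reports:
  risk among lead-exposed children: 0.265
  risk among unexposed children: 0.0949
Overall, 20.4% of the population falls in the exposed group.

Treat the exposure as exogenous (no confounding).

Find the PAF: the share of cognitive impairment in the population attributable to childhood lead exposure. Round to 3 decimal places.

Let p₁ = 0.265, p₀ = 0.0949.
Overall risk P(Y=1) = π·p₁ + (1−π)·p₀ = 0.204×0.265 + 0.796×0.0949 = 0.1296.
Under exogeneity, PAF = [P(Y=1) − p₀] / P(Y=1).
PAF = (0.1296 − 0.0949) / 0.1296 ≈ 0.2677

PAF ≈ 0.268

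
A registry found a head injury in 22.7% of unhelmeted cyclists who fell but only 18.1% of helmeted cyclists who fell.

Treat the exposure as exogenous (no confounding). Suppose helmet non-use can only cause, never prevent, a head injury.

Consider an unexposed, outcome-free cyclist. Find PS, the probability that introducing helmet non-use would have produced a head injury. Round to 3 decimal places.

p₁ = 0.227, p₀ = 0.181.
Under exogeneity and monotonicity, PS = (p₁ − p₀) / (1 − p₀).
PS = (0.227 − 0.181) / (1 − 0.181) = 0.046 / 0.819 ≈ 0.0562

PS ≈ 0.056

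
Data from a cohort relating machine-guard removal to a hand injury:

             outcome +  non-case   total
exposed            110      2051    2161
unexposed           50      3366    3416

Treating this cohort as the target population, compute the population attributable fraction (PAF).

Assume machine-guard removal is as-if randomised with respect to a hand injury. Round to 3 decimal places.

PAF ≈ 0.490

p₁ = P(outcome | exposed) = 110/2161 = 0.050902
p₀ = P(outcome | unexposed) = 50/3416 = 0.014637
Exposure prevalence π = 2161/5577 = 0.38748; overall risk P(Y=1) = 0.028689.
Under exogeneity, PAF = [P(Y=1) − p₀]/P(Y=1).
PAF = (0.028689 − 0.014637) / 0.028689 ≈ 0.4898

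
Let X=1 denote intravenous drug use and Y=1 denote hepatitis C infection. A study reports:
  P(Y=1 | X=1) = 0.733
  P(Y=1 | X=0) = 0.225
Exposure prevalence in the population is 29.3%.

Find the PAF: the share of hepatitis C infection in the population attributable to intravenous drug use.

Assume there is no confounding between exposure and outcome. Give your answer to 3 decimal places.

Let p₁ = 0.733, p₀ = 0.225.
Overall risk P(Y=1) = π·p₁ + (1−π)·p₀ = 0.293×0.733 + 0.707×0.225 = 0.37384.
Under exogeneity, PAF = [P(Y=1) − p₀] / P(Y=1).
PAF = (0.37384 − 0.225) / 0.37384 ≈ 0.3981

PAF ≈ 0.398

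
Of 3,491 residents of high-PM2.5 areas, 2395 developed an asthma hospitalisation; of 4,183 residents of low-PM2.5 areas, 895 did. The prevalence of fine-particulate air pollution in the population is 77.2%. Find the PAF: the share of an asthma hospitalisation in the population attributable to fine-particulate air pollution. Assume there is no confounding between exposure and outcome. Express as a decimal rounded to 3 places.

PAF ≈ 0.630

p₁ = P(outcome | exposed) = 2395/3491 = 0.68605
p₀ = P(outcome | unexposed) = 895/4183 = 0.21396
Overall risk P(Y=1) = π·p₁ + (1−π)·p₀ = 0.772×0.68605 + 0.228×0.21396 = 0.57841.
Under exogeneity, PAF = [P(Y=1) − p₀] / P(Y=1).
PAF = (0.57841 − 0.21396) / 0.57841 ≈ 0.6301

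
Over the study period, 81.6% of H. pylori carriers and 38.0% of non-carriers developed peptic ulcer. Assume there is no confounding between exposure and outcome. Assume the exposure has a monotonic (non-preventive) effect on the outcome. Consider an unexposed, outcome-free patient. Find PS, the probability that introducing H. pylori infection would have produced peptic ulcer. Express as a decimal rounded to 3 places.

PS ≈ 0.703

p₁ = 0.816, p₀ = 0.38.
Under exogeneity and monotonicity, PS = (p₁ − p₀) / (1 − p₀).
PS = (0.816 − 0.38) / (1 − 0.38) = 0.436 / 0.62 ≈ 0.7032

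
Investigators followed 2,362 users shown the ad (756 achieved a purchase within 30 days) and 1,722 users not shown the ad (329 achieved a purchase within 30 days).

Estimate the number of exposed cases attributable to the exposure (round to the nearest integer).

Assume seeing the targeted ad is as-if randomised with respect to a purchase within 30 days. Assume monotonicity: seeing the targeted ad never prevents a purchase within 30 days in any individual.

p₁ = P(outcome | exposed) = 756/2362 = 0.32007
p₀ = P(outcome | unexposed) = 329/1722 = 0.19106
PN = (p₁ − p₀)/p₁ = (0.32007 − 0.19106) / 0.32007 ≈ 0.40307.
Attributable cases ≈ PN × (exposed cases) = 0.40307 × 756 ≈ 304.72.

about 305 cases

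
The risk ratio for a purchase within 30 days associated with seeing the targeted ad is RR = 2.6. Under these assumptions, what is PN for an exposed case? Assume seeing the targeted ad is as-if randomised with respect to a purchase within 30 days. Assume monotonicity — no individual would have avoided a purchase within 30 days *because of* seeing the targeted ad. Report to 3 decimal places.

Under exogeneity and monotonicity, PN = (RR − 1) / RR = 1 − 1/RR.
PN = (2.6 − 1) / 2.6 = 1.6 / 2.6 ≈ 0.6154

PN ≈ 0.615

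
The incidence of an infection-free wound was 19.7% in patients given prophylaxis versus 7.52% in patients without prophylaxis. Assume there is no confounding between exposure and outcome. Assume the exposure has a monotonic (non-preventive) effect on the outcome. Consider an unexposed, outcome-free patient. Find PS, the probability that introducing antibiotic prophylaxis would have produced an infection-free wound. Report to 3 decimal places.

p₁ = 0.197, p₀ = 0.0752.
Under exogeneity and monotonicity, PS = (p₁ − p₀) / (1 − p₀).
PS = (0.197 − 0.0752) / (1 − 0.0752) = 0.1218 / 0.9248 ≈ 0.1317

PS ≈ 0.132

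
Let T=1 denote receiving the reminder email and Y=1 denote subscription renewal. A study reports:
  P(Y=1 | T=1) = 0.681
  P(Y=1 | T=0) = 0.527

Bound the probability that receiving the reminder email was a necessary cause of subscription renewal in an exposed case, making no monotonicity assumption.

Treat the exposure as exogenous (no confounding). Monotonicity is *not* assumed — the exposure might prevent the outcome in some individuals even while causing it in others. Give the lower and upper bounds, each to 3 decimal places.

0.226 ≤ PN ≤ 0.695

Let p₁ = 0.681, p₀ = 0.527.
Under exogeneity alone the bounds on PN are max{0,(p₁−p₀)/p₁} ≤ PN ≤ min{1,(1−p₀)/p₁}.
  lower = (p₁ − p₀)/p₁ = 0.154 / 0.681 ≈ 0.2261
  upper = min{1, (1 − p₀)/p₁} = 0.473 / 0.681 ≈ 0.6946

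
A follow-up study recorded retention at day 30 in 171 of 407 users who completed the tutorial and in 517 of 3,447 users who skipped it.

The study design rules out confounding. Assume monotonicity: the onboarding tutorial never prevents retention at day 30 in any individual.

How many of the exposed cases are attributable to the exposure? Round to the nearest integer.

p₁ = P(outcome | exposed) = 171/407 = 0.42015
p₀ = P(outcome | unexposed) = 517/3447 = 0.14999
PN = (p₁ − p₀)/p₁ = (0.42015 − 0.14999) / 0.42015 ≈ 0.64302.
Attributable cases ≈ PN × (exposed cases) = 0.64302 × 171 ≈ 109.96.

about 110 cases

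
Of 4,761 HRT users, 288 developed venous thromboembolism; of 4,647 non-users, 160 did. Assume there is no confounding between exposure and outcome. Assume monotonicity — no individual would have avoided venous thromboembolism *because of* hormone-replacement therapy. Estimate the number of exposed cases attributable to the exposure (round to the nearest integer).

about 124 cases

p₁ = P(outcome | exposed) = 288/4761 = 0.060491
p₀ = P(outcome | unexposed) = 160/4647 = 0.034431
PN = (p₁ − p₀)/p₁ = (0.060491 − 0.034431) / 0.060491 ≈ 0.43082.
Attributable cases ≈ PN × (exposed cases) = 0.43082 × 288 ≈ 124.07.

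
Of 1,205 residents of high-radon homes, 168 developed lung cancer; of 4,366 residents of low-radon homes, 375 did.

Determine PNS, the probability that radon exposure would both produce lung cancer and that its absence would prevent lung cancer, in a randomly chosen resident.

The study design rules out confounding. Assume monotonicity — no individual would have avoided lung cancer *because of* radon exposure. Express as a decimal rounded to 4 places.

p₁ = P(outcome | exposed) = 168/1205 = 0.13942
p₀ = P(outcome | unexposed) = 375/4366 = 0.085891
Under exogeneity and monotonicity, PNS = p₁ − p₀.
PNS = 0.13942 − 0.085891 = 0.053528

PNS ≈ 0.0535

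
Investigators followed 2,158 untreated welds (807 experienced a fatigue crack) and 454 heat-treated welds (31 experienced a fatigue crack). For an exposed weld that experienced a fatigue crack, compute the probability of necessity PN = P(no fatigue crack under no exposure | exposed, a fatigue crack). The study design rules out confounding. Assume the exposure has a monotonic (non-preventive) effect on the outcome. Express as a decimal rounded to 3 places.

p₁ = P(outcome | exposed) = 807/2158 = 0.37396
p₀ = P(outcome | unexposed) = 31/454 = 0.068282
Under exogeneity and monotonicity, PN = (p₁ − p₀) / p₁.
PN = (0.37396 − 0.068282) / 0.37396 = 0.30568 / 0.37396 ≈ 0.8174

PN ≈ 0.817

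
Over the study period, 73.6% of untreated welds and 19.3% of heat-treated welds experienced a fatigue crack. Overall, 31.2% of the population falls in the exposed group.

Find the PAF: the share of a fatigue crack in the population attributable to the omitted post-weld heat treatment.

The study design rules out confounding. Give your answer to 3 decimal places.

PAF ≈ 0.467

p₁ = 0.736, p₀ = 0.193.
Overall risk P(Y=1) = π·p₁ + (1−π)·p₀ = 0.312×0.736 + 0.688×0.193 = 0.36242.
Under exogeneity, PAF = [P(Y=1) − p₀] / P(Y=1).
PAF = (0.36242 − 0.193) / 0.36242 ≈ 0.4675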